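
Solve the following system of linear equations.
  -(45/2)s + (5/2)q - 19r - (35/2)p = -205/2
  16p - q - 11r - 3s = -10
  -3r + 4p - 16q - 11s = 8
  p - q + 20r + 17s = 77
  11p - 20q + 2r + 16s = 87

Row-reduce:
R1 ← R1 / (-35/2).
R2 ← R2 − 16·R1.
R3 ← R3 − 4·R1.
R4 ← R4 − 1·R1.
R5 ← R5 − 11·R1.
R2 ← R2 / (9/7).
R1 ← R1 + 1/7·R2.
R3 ← R3 + 108/7·R2.
R4 ← R4 + 6/7·R2.
R5 ← R5 + 129/7·R2.
R3 ← R3 / (-1739/5).
R1 ← R1 + 31/15·R3.
R2 ← R2 + 331/15·R3.
R5 ← R5 + 2083/5·R3.
Swap R4 and R5.
R4 ← R4 / (38513/1739).
R1 ← R1 − 771/1739·R4.
R2 ← R2 − 1108/1739·R4.
R3 ← R3 − 1495/1739·R4.
Row 5 reduces to 0 = 2, a contradiction. The system is inconsistent.

no solution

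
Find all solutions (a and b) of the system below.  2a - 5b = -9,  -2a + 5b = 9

Row-reduce:
R1 ← R1 / (2).
R2 ← R2 + 2·R1.
Rank is 1 with 2 unknowns, leaving b free.

infinitely many solutions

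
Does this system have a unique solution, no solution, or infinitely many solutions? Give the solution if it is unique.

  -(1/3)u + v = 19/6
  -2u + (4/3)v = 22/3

u = -2, v = 5/2

From equation 1: v = 19/6 + 1/3·u.
Substitute into equation 2 and solve: u = -2.
Then v = 5/2.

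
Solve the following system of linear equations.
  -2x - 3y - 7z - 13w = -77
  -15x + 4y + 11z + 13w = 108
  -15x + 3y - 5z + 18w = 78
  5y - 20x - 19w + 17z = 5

Row-reduce the augmented matrix:
R1 ← R1 / (-2).
R2 ← R2 + 15·R1.
R3 ← R3 + 15·R1.
R4 ← R4 + 20·R1.
R2 ← R2 / (53/2).
R1 ← R1 − 3/2·R2.
R3 ← R3 − 51/2·R2.
R4 ← R4 − 35·R2.
R3 ← R3 / (-721/53).
R1 ← R1 + 5/53·R3.
R2 ← R2 − 127/53·R3.
R4 ← R4 − 166/53·R3.
R4 ← R4 / (-23672/721).
R1 ← R1 − 131/721·R4.
R2 ← R2 − 4171/721·R4.
R3 ← R3 + 486/721·R4.
Reading off the reduced rows gives x = -1, y = 2, z = 3, w = 4.

x = -1, y = 2, z = 3, w = 4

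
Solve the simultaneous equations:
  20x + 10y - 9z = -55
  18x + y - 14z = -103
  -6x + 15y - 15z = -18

x = -2, y = 3, z = 5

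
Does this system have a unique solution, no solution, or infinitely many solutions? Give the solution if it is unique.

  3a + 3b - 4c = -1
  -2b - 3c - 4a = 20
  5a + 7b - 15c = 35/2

no solution

Row-reduce:
R1 ← R1 / (3).
R2 ← R2 + 4·R1.
R3 ← R3 − 5·R1.
R2 ← R2 / (2).
R1 ← R1 − 1·R2.
R3 ← R3 − 2·R2.
Row 3 reduces to 0 = 1/2, a contradiction. The system is inconsistent.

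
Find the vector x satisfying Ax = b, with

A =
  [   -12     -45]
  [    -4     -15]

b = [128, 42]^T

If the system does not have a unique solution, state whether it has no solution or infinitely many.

no solution

Row-reduce:
R1 ← R1 / (-12).
R2 ← R2 + 4·R1.
Row 2 reduces to 0 = -2/3, a contradiction. The system is inconsistent.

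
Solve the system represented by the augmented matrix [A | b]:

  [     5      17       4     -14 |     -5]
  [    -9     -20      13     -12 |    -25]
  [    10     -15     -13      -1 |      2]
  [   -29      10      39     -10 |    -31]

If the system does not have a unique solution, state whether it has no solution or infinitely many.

no solution

Row-reduce:
R1 ← R1 / (5).
R2 ← R2 + 9·R1.
R3 ← R3 − 10·R1.
R4 ← R4 + 29·R1.
R2 ← R2 / (53/5).
R1 ← R1 − 17/5·R2.
R3 ← R3 + 49·R2.
R4 ← R4 − 543/5·R2.
R3 ← R3 / (3836/53).
R1 ← R1 + 301/53·R3.
R2 ← R2 − 101/53·R3.
R4 ← R4 + 7672/53·R3.
Row 4 reduces to 0 = -2, a contradiction. The system is inconsistent.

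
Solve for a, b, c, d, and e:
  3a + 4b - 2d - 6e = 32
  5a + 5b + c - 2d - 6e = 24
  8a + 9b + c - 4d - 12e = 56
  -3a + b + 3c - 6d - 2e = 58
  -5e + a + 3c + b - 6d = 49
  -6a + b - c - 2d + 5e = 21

Row-reduce the augmented matrix:
R1 ← R1 / (3).
R2 ← R2 − 5·R1.
R3 ← R3 − 8·R1.
R4 ← R4 + 3·R1.
R5 ← R5 − 1·R1.
R6 ← R6 + 6·R1.
R2 ← R2 / (-5/3).
R1 ← R1 − 4/3·R2.
R3 ← R3 + 5/3·R2.
R4 ← R4 − 5·R2.
R5 ← R5 + 1/3·R2.
R6 ← R6 − 9·R2.
Swap R3 and R4.
R3 ← R3 / (6).
R1 ← R1 − 4/5·R3.
R2 ← R2 + 3/5·R3.
R5 ← R5 − 14/5·R3.
R6 ← R6 − 22/5·R3.
Swap R4 and R5.
R4 ← R4 / (-56/15).
R1 ← R1 − 14/15·R4.
R2 ← R2 + 6/5·R4.
R3 ← R3 + 2/3·R4.
R6 ← R6 − 62/15·R4.
Swap R5 and R6.
R5 ← R5 / (151/28).
R1 ← R1 + 3/4·R5.
R2 ← R2 + 5/28·R5.
R3 ← R3 − 47/28·R5.
R4 ← R4 − 85/56·R5.
R6 reduces to 0 = 0, so the extra equation is consistent.
Reading off the reduced rows gives a = -6, b = 3, c = 1, d = -4, e = -5.

a = -6, b = 3, c = 1, d = -4, e = -5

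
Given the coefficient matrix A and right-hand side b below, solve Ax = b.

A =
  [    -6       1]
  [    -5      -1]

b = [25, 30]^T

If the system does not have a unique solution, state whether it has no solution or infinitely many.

From equation 1: x_2 = 25 + 6·x_1.
Substitute into equation 2 and solve: x_1 = -5.
Then x_2 = -5.

x_1 = -5, x_2 = -5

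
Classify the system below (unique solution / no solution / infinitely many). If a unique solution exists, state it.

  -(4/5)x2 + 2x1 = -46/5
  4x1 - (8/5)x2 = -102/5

Row-reduce:
R1 ← R1 / (2).
R2 ← R2 − 4·R1.
Row 2 reduces to 0 = -2, a contradiction. The system is inconsistent.

no solution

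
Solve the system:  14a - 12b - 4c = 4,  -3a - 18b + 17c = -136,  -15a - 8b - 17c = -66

Row-reduce the augmented matrix:
R1 ← R1 / (14).
R2 ← R2 + 3·R1.
R3 ← R3 + 15·R1.
R2 ← R2 / (-144/7).
R1 ← R1 + 6/7·R2.
R3 ← R3 + 146/7·R2.
R3 ← R3 / (-2711/72).
R1 ← R1 + 23/24·R3.
R2 ← R2 + 113/144·R3.
Reading off the reduced rows gives a = 4, b = 5, c = -2.

a = 4, b = 5, c = -2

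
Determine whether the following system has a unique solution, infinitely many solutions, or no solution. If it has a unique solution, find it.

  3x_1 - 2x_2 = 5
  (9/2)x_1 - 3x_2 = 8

no solution

Row-reduce:
R1 ← R1 / (3).
R2 ← R2 − 9/2·R1.
Row 2 reduces to 0 = 1/2, a contradiction. The system is inconsistent.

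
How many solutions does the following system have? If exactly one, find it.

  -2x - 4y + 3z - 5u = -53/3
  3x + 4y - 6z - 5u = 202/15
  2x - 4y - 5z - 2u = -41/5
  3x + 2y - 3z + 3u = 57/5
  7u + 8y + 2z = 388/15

x = 2/3, y = 14/5, z = -3/5, u = 2/3

Row-reduce the augmented matrix:
R1 ← R1 / (-2).
R2 ← R2 − 3·R1.
R3 ← R3 − 2·R1.
R4 ← R4 − 3·R1.
R2 ← R2 / (-2).
R1 ← R1 − 2·R2.
R3 ← R3 + 8·R2.
R4 ← R4 + 4·R2.
R5 ← R5 − 8·R2.
R3 ← R3 / (4).
R1 ← R1 + 3·R3.
R2 ← R2 − 3/4·R3.
R4 ← R4 − 9/2·R3.
R5 ← R5 + 4·R3.
R4 ← R4 / (-223/8).
R1 ← R1 − 89/4·R4.
R2 ← R2 + 29/16·R4.
R3 ← R3 − 43/4·R4.
R5 reduces to 0 = 0, so the extra equation is consistent.
Reading off the reduced rows gives x = 2/3, y = 14/5, z = -3/5, u = 2/3.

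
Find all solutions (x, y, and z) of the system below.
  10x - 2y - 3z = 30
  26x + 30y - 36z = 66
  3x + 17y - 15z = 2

Row-reduce:
R1 ← R1 / (10).
R2 ← R2 − 26·R1.
R3 ← R3 − 3·R1.
R2 ← R2 / (176/5).
R1 ← R1 + 1/5·R2.
R3 ← R3 − 88/5·R2.
Row 3 reduces to 0 = -1, a contradiction. The system is inconsistent.

no solution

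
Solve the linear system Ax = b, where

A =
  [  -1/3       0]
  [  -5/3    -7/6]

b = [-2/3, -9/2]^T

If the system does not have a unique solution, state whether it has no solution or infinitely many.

x_1 = 2, x_2 = 1

Row-reduce the augmented matrix:
R1 ← R1 / (-1/3).
R2 ← R2 + 5/3·R1.
R2 ← R2 / (-7/6).
Reading off the reduced rows gives x_1 = 2, x_2 = 1.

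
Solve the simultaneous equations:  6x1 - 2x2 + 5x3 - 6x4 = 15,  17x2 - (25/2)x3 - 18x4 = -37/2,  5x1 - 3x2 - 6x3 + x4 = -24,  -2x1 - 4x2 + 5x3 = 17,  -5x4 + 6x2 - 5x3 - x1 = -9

no solution

Row-reduce:
R1 ← R1 / (6).
R3 ← R3 − 5·R1.
R4 ← R4 + 2·R1.
R5 ← R5 + 1·R1.
R2 ← R2 / (17).
R1 ← R1 + 1/3·R2.
R3 ← R3 + 4/3·R2.
R4 ← R4 + 14/3·R2.
R5 ← R5 − 17/3·R2.
R3 ← R3 / (-379/34).
R1 ← R1 − 10/17·R3.
R2 ← R2 + 25/34·R3.
R4 ← R4 − 55/17·R3.
R4 ← R4 / (-2126/379).
R1 ← R1 + 421/379·R4.
R2 ← R2 + 516/379·R4.
R3 ← R3 + 156/379·R4.
Row 5 reduces to 0 = -1/3, a contradiction. The system is inconsistent.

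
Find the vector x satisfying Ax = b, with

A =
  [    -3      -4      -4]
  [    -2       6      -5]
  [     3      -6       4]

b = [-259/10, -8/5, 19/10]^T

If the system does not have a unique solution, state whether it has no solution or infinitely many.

Row-reduce the augmented matrix:
R1 ← R1 / (-3).
R2 ← R2 + 2·R1.
R3 ← R3 − 3·R1.
R2 ← R2 / (26/3).
R1 ← R1 − 4/3·R2.
R3 ← R3 + 10·R2.
R3 ← R3 / (-35/13).
R1 ← R1 − 22/13·R3.
R2 ← R2 + 7/26·R3.
Reading off the reduced rows gives x_1 = 5/2, x_2 = 12/5, x_3 = 11/5.

x_1 = 5/2, x_2 = 12/5, x_3 = 11/5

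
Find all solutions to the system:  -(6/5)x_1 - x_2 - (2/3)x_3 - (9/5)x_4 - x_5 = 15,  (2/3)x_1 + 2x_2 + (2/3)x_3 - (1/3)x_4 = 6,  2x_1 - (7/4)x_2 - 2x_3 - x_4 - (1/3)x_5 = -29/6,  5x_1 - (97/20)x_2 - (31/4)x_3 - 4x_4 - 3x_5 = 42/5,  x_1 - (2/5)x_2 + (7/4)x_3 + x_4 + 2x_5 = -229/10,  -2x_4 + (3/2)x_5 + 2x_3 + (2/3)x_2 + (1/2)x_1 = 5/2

x_1 = -6, x_2 = 6, x_3 = -6, x_4 = -6, x_5 = 1

Row-reduce the augmented matrix:
R1 ← R1 / (-6/5).
R2 ← R2 − 2/3·R1.
R3 ← R3 − 2·R1.
R4 ← R4 − 5·R1.
R5 ← R5 − 1·R1.
R6 ← R6 − 1/2·R1.
R2 ← R2 / (13/9).
R1 ← R1 − 5/6·R2.
R3 ← R3 + 41/12·R2.
R4 ← R4 + 541/60·R2.
R5 ← R5 + 37/30·R2.
R6 ← R6 − 1/4·R2.
R3 ← R3 / (-94/39).
R1 ← R1 − 5/13·R3.
R2 ← R2 − 8/39·R3.
R4 ← R4 + 6769/780·R3.
R5 ← R5 − 1129/780·R3.
R6 ← R6 − 391/234·R3.
R4 ← R4 / (11157/1880).
R1 ← R1 − 53/47·R4.
R2 ← R2 + 72/47·R4.
R3 ← R3 − 279/94·R4.
R5 ← R5 + 11157/1880·R4.
R6 ← R6 + 703/94·R4.
Swap R5 and R6.
R5 ← R5 / (92393/178512).
R1 ← R1 − 101317/267768·R5.
R2 ← R2 + 3700/11157·R5.
R3 ← R3 − 5399/7438·R5.
R4 ← R4 − 29281/133884·R5.
R6 reduces to 0 = 0, so the extra equation is consistent.
Reading off the reduced rows gives x_1 = -6, x_2 = 6, x_3 = -6, x_4 = -6, x_5 = 1.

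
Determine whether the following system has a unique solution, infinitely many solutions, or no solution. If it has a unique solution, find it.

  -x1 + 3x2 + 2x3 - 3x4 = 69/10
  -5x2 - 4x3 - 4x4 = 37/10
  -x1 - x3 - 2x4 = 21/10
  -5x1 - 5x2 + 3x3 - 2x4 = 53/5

Row-reduce the augmented matrix:
R1 ← R1 / (-1).
R3 ← R3 + 1·R1.
R4 ← R4 + 5·R1.
R2 ← R2 / (-5).
R1 ← R1 + 3·R2.
R3 ← R3 + 3·R2.
R4 ← R4 + 20·R2.
R3 ← R3 / (-3/5).
R1 ← R1 − 2/5·R3.
R2 ← R2 − 4/5·R3.
R4 ← R4 − 9·R3.
R4 ← R4 / (80).
R1 ← R1 − 23/3·R4.
R2 ← R2 − 16/3·R4.
R3 ← R3 + 17/3·R4.
Reading off the reduced rows gives x1 = 0, x2 = -1/2, x3 = 3/2, x4 = -9/5.

x1 = 0, x2 = -1/2, x3 = 3/2, x4 = -9/5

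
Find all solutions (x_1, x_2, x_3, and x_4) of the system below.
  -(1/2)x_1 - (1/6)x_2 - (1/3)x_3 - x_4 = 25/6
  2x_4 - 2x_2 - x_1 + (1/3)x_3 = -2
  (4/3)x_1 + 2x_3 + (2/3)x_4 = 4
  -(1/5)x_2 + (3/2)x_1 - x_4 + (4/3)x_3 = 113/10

x_1 = 1, x_2 = -4, x_3 = 3, x_4 = -5

Row-reduce the augmented matrix:
R1 ← R1 / (-1/2).
R2 ← R2 + 1·R1.
R3 ← R3 − 4/3·R1.
R4 ← R4 − 3/2·R1.
R2 ← R2 / (-5/3).
R1 ← R1 − 1/3·R2.
R3 ← R3 + 4/9·R2.
R4 ← R4 + 7/10·R2.
R3 ← R3 / (38/45).
R1 ← R1 − 13/15·R3.
R2 ← R2 + 3/5·R3.
R4 ← R4 + 13/150·R3.
R4 ← R4 / (-1139/190).
R1 ← R1 − 113/19·R4.
R2 ← R2 + 87/19·R4.
R3 ← R3 + 69/19·R4.
Reading off the reduced rows gives x_1 = 1, x_2 = -4, x_3 = 3, x_4 = -5.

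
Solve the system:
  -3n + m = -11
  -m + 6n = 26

From equation 1: m = -11 + 3·n.
Substitute into equation 2 and solve: n = 5.
Then m = 4.

m = 4, n = 5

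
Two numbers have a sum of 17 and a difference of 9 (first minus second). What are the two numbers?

Let x = first number, y = second number.
  x + y = 17
  x - y = 9
Row-reduce the augmented matrix:
R2 ← R2 − 1·R1.
R2 ← R2 / (-2).
R1 ← R1 − 1·R2.
Reading off the reduced rows gives x = 13, y = 4.

first number: 13, second number: 4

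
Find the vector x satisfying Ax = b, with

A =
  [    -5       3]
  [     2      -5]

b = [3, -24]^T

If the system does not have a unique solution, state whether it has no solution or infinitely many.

x_1 = 3, x_2 = 6

Row-reduce the augmented matrix:
R1 ← R1 / (-5).
R2 ← R2 − 2·R1.
R2 ← R2 / (-19/5).
R1 ← R1 + 3/5·R2.
Reading off the reduced rows gives x_1 = 3, x_2 = 6.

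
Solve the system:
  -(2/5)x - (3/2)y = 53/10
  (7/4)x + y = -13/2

x = -2, y = -3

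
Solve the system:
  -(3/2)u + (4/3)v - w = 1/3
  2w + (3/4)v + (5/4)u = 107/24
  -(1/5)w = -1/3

u = 0, v = 3/2, w = 5/3

Row-reduce the augmented matrix:
R1 ← R1 / (-3/2).
R2 ← R2 − 5/4·R1.
R2 ← R2 / (67/36).
R1 ← R1 + 8/9·R2.
R3 ← R3 / (-1/5).
R1 ← R1 − 82/67·R3.
R2 ← R2 − 42/67·R3.
Reading off the reduced rows gives u = 0, v = 3/2, w = 5/3.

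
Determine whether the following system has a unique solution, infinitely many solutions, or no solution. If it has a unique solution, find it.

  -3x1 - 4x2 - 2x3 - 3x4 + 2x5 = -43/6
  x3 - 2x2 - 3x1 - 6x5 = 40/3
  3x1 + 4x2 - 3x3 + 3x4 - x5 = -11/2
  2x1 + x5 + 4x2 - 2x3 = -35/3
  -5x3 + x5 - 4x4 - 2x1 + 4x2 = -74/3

Row-reduce the augmented matrix:
R1 ← R1 / (-3).
R2 ← R2 + 3·R1.
R3 ← R3 − 3·R1.
R4 ← R4 − 2·R1.
R5 ← R5 + 2·R1.
R2 ← R2 / (2).
R1 ← R1 − 4/3·R2.
R4 ← R4 − 4/3·R2.
R5 ← R5 − 20/3·R2.
R3 ← R3 / (-5).
R1 ← R1 + 4/3·R3.
R2 ← R2 − 3/2·R3.
R4 ← R4 + 16/3·R3.
R5 ← R5 + 41/3·R3.
R4 ← R4 / (-4).
R1 ← R1 + 1·R4.
R2 ← R2 − 3/2·R4.
R5 ← R5 + 12·R4.
R5 ← R5 / (19/5).
R1 ← R1 − 11/4·R5.
R2 ← R2 + 49/40·R5.
R3 ← R3 + 1/5·R5.
R4 ← R4 + 33/20·R5.
Reading off the reduced rows gives x1 = -1, x2 = -1, x3 = 7/3, x4 = 5/2, x5 = -1.

x1 = -1, x2 = -1, x3 = 7/3, x4 = 5/2, x5 = -1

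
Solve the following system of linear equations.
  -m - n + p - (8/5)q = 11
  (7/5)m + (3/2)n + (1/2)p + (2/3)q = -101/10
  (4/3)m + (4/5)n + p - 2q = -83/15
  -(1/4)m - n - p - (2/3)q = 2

Row-reduce the augmented matrix:
R1 ← R1 / (-1).
R2 ← R2 − 7/5·R1.
R3 ← R3 − 4/3·R1.
R4 ← R4 + 1/4·R1.
R2 ← R2 / (1/10).
R1 ← R1 − 1·R2.
R3 ← R3 + 8/15·R2.
R4 ← R4 + 3/4·R2.
R3 ← R3 / (187/15).
R1 ← R1 + 20·R3.
R2 ← R2 − 19·R3.
R4 ← R4 − 13·R3.
R4 ← R4 / (929/935).
R1 ← R1 + 516/187·R4.
R2 ← R2 − 1882/561·R4.
R3 ← R3 + 2818/2805·R4.
Reading off the reduced rows gives m = -4, n = -4, p = 3, q = 0.

m = -4, n = -4, p = 3, q = 0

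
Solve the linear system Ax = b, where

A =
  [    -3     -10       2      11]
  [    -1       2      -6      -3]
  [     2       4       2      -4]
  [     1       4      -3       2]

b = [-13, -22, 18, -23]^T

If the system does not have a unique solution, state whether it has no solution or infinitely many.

no solution

Row-reduce:
R1 ← R1 / (-3).
R2 ← R2 + 1·R1.
R3 ← R3 − 2·R1.
R4 ← R4 − 1·R1.
R2 ← R2 / (16/3).
R1 ← R1 − 10/3·R2.
R3 ← R3 + 8/3·R2.
R4 ← R4 − 2/3·R2.
Swap R3 and R4.
R3 ← R3 / (-3/2).
R1 ← R1 − 7/2·R3.
R2 ← R2 + 5/4·R3.
Row 4 reduces to 0 = 1/2, a contradiction. The system is inconsistent.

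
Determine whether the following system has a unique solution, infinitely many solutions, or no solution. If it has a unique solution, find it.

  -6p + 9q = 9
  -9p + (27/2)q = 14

no solution

Row-reduce:
R1 ← R1 / (-6).
R2 ← R2 + 9·R1.
Row 2 reduces to 0 = 1/2, a contradiction. The system is inconsistent.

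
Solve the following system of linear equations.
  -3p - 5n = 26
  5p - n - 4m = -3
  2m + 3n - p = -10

Row-reduce:
Swap R1 and R2.
R1 ← R1 / (-4).
R3 ← R3 − 2·R1.
R2 ← R2 / (-5).
R1 ← R1 − 1/4·R2.
R3 ← R3 − 5/2·R2.
Row 3 reduces to 0 = 3/2, a contradiction. The system is inconsistent.

no solution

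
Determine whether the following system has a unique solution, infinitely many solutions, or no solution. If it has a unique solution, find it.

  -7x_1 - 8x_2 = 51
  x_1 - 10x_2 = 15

Row-reduce the augmented matrix:
R1 ← R1 / (-7).
R2 ← R2 − 1·R1.
R2 ← R2 / (-78/7).
R1 ← R1 − 8/7·R2.
Reading off the reduced rows gives x_1 = -5, x_2 = -2.

x_1 = -5, x_2 = -2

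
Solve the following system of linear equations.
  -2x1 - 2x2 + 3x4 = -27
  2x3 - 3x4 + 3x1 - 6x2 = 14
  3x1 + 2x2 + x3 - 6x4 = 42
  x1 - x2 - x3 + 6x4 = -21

Row-reduce the augmented matrix:
R1 ← R1 / (-2).
R2 ← R2 − 3·R1.
R3 ← R3 − 3·R1.
R4 ← R4 − 1·R1.
R2 ← R2 / (-9).
R1 ← R1 − 1·R2.
R3 ← R3 + 1·R2.
R4 ← R4 + 2·R2.
R3 ← R3 / (7/9).
R1 ← R1 − 2/9·R3.
R2 ← R2 + 2/9·R3.
R4 ← R4 + 13/9·R3.
R4 ← R4 / (57/14).
R1 ← R1 + 6/7·R4.
R2 ← R2 + 9/14·R4.
R3 ← R3 + 15/7·R4.
Reading off the reduced rows gives x1 = 5, x2 = 1, x3 = -5, x4 = -5.

x1 = 5, x2 = 1, x3 = -5, x4 = -5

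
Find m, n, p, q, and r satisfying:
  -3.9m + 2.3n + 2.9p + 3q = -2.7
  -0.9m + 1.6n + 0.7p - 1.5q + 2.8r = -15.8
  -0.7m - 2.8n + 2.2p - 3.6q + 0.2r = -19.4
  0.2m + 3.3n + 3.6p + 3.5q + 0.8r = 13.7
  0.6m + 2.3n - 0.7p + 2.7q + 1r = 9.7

Row-reduce the augmented matrix:
R1 ← R1 / (-39/10).
R2 ← R2 + 9/10·R1.
R3 ← R3 + 7/10·R1.
R4 ← R4 − 1/5·R1.
R5 ← R5 − 3/5·R1.
R2 ← R2 / (139/130).
R1 ← R1 + 23/39·R2.
R3 ← R3 + 1253/390·R2.
R4 ← R4 − 1333/390·R2.
R5 ← R5 − 69/26·R2.
R3 ← R3 / (2463/1390).
R1 ← R1 + 101/139·R3.
R2 ← R2 − 4/139·R3.
R4 ← R4 − 2537/695·R3.
R5 ← R5 + 459/1390·R3.
R4 ← R4 / (403417/12315).
R1 ← R1 + 15706/2463·R4.
R2 ← R2 + 4621/2463·R4.
R3 ← R3 + 14909/2463·R4.
R5 ← R5 − 54219/8210·R4.
R5 ← R5 / (353376/403417).
R1 ← R1 − 43186/1210251·R5.
R2 ← R2 − 1205080/1210251·R5.
R3 ← R3 − 92006/1210251·R5.
R4 ← R4 + 956692/1210251·R5.
Reading off the reduced rows gives m = 4, n = 3, p = 0, q = 2, r = -5.

m = 4, n = 3, p = 0, q = 2, r = -5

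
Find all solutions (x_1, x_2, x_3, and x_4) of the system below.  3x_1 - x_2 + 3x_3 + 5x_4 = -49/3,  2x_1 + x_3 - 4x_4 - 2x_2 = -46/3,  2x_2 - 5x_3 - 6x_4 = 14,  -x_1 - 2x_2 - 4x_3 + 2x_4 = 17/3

Row-reduce the augmented matrix:
R1 ← R1 / (3).
R2 ← R2 − 2·R1.
R4 ← R4 + 1·R1.
R2 ← R2 / (-4/3).
R1 ← R1 + 1/3·R2.
R3 ← R3 − 2·R2.
R4 ← R4 + 7/3·R2.
R3 ← R3 / (-13/2).
R1 ← R1 − 5/4·R3.
R2 ← R2 − 3/4·R3.
R4 ← R4 + 5/4·R3.
R4 ← R4 / (257/13).
R1 ← R1 − 3/13·R4.
R2 ← R2 − 46/13·R4.
R3 ← R3 − 34/13·R4.
Reading off the reduced rows gives x_1 = -3, x_2 = 3, x_3 = -2, x_4 = 1/3.

x_1 = -3, x_2 = 3, x_3 = -2, x_4 = 1/3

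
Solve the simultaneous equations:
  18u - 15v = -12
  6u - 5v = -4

infinitely many solutions

Row-reduce:
R1 ← R1 / (18).
R2 ← R2 − 6·R1.
Rank is 1 with 2 unknowns, leaving v free.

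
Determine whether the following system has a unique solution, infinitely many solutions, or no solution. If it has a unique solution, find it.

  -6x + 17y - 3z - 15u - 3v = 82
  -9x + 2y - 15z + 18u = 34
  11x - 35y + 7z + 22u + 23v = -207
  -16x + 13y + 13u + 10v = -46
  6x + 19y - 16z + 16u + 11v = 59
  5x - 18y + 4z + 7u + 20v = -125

Row-reduce the augmented matrix:
R1 ← R1 / (-6).
R2 ← R2 + 9·R1.
R3 ← R3 − 11·R1.
R4 ← R4 + 16·R1.
R5 ← R5 − 6·R1.
R6 ← R6 − 5·R1.
R2 ← R2 / (-47/2).
R1 ← R1 + 17/6·R2.
R3 ← R3 + 23/6·R2.
R4 ← R4 + 97/3·R2.
R5 ← R5 − 36·R2.
R6 ← R6 + 23/6·R2.
R3 ← R3 / (151/47).
R1 ← R1 − 83/47·R3.
R2 ← R2 − 21/47·R3.
R4 ← R4 − 1055/47·R3.
R5 ← R5 + 1649/47·R3.
R6 ← R6 − 151/47·R3.
R4 ← R4 / (12361/151).
R1 ← R1 − 645/151·R4.
R2 ← R2 + 6/151·R4.
R3 ← R3 + 569/151·R4.
R5 ← R5 + 10444/151·R4.
R5 ← R5 / (1347236/12361).
R1 ← R1 + 46503/12361·R5.
R2 ← R2 + 31821/12361·R5.
R3 ← R3 − 4573/12361·R5.
R4 ← R4 + 15905/12361·R5.
R6 reduces to 0 = 0, so the extra equation is consistent.
Reading off the reduced rows gives x = 1, y = 2, z = -5, u = -2, v = -3.

x = 1, y = 2, z = -5, u = -2, v = -3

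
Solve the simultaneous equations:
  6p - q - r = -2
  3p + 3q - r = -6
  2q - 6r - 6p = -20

Row-reduce the augmented matrix:
R1 ← R1 / (6).
R2 ← R2 − 3·R1.
R3 ← R3 + 6·R1.
R2 ← R2 / (7/2).
R1 ← R1 + 1/6·R2.
R3 ← R3 − 1·R2.
R3 ← R3 / (-48/7).
R1 ← R1 + 4/21·R3.
R2 ← R2 + 1/7·R3.
Reading off the reduced rows gives p = 0, q = -1, r = 3.

p = 0, q = -1, r = 3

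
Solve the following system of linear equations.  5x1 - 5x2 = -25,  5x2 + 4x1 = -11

x1 = -4, x2 = 1

Row-reduce the augmented matrix:
R1 ← R1 / (5).
R2 ← R2 − 4·R1.
R2 ← R2 / (9).
R1 ← R1 + 1·R2.
Reading off the reduced rows gives x1 = -4, x2 = 1.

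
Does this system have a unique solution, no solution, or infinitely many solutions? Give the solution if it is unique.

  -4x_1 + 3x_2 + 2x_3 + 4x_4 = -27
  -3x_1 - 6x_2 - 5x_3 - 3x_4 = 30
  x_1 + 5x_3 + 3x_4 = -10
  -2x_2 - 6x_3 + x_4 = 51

x_1 = 5, x_2 = -5, x_3 = -6, x_4 = 5

Row-reduce the augmented matrix:
R1 ← R1 / (-4).
R2 ← R2 + 3·R1.
R3 ← R3 − 1·R1.
R2 ← R2 / (-33/4).
R1 ← R1 + 3/4·R2.
R3 ← R3 − 3/4·R2.
R4 ← R4 + 2·R2.
R3 ← R3 / (54/11).
R1 ← R1 − 1/11·R3.
R2 ← R2 − 26/33·R3.
R4 ← R4 + 146/33·R3.
R4 ← R4 / (451/81).
R1 ← R1 + 14/27·R4.
R2 ← R2 − 14/81·R4.
R3 ← R3 − 19/27·R4.
Reading off the reduced rows gives x_1 = 5, x_2 = -5, x_3 = -6, x_4 = 5.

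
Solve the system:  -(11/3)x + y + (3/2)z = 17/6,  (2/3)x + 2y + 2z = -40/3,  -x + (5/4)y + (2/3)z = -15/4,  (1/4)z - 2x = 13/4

Row-reduce:
R1 ← R1 / (-11/3).
R2 ← R2 − 2/3·R1.
R3 ← R3 + 1·R1.
R4 ← R4 + 2·R1.
R2 ← R2 / (24/11).
R1 ← R1 + 3/11·R2.
R3 ← R3 − 43/44·R2.
R4 ← R4 + 6/11·R2.
R3 ← R3 / (-73/96).
R1 ← R1 + 1/8·R3.
R2 ← R2 − 25/24·R3.
Row 4 reduces to 0 = -3/2, a contradiction. The system is inconsistent.

no solution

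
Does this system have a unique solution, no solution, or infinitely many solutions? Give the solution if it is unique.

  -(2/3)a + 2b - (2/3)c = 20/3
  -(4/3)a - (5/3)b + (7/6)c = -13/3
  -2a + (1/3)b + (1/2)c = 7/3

infinitely many solutions

Row-reduce:
R1 ← R1 / (-2/3).
R2 ← R2 + 4/3·R1.
R3 ← R3 + 2·R1.
R2 ← R2 / (-17/3).
R1 ← R1 + 3·R2.
R3 ← R3 + 17/3·R2.
Rank is 2 with 3 unknowns, leaving c free.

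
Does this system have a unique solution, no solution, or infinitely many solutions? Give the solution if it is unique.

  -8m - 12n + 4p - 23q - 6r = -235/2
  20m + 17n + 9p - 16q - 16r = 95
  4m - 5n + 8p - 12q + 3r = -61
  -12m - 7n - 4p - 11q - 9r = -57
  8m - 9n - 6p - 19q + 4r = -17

no solution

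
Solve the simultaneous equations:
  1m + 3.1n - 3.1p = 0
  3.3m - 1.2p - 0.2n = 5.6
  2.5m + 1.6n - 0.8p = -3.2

Row-reduce the augmented matrix:
R2 ← R2 − 33/10·R1.
R3 ← R3 − 5/2·R1.
R2 ← R2 / (-1043/100).
R1 ← R1 − 31/10·R2.
R3 ← R3 + 123/20·R2.
R3 ← R3 / (1211/745).
R1 ← R1 + 62/149·R3.
R2 ← R2 + 129/149·R3.
Reading off the reduced rows gives m = 0, n = -4, p = -4.

m = 0, n = -4, p = -4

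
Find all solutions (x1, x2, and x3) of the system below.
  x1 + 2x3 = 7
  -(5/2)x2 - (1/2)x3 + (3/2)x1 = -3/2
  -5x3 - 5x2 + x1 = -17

Row-reduce:
R2 ← R2 − 3/2·R1.
R3 ← R3 − 1·R1.
R2 ← R2 / (-5/2).
R3 ← R3 + 5·R2.
Rank is 2 with 3 unknowns, leaving x3 free.

infinitely many solutions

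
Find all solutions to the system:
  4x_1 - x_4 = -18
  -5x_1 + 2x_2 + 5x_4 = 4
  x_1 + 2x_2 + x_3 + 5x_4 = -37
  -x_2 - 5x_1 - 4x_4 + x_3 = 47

Row-reduce the augmented matrix:
R1 ← R1 / (4).
R2 ← R2 + 5·R1.
R3 ← R3 − 1·R1.
R4 ← R4 + 5·R1.
R2 ← R2 / (2).
R3 ← R3 − 2·R2.
R4 ← R4 + 1·R2.
R4 ← R4 − 1·R3.
R4 ← R4 / (-39/8).
R1 ← R1 + 1/4·R4.
R2 ← R2 − 15/8·R4.
R3 ← R3 − 3/2·R4.
Reading off the reduced rows gives x_1 = -6, x_2 = 2, x_3 = -5, x_4 = -6.

x_1 = -6, x_2 = 2, x_3 = -5, x_4 = -6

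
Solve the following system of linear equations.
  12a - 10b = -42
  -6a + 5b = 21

infinitely many solutions

Row-reduce:
R1 ← R1 / (12).
R2 ← R2 + 6·R1.
Rank is 1 with 2 unknowns, leaving b free.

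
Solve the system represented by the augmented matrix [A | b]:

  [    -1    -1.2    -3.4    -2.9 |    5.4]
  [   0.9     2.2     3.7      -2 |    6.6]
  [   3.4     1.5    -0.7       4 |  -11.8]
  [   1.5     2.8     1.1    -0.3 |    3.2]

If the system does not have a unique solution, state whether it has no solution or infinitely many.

x_1 = -2, x_2 = 2, x_3 = 0, x_4 = -2

Row-reduce the augmented matrix:
R1 ← R1 / (-1).
R2 ← R2 − 9/10·R1.
R3 ← R3 − 17/5·R1.
R4 ← R4 − 3/2·R1.
R2 ← R2 / (28/25).
R1 ← R1 − 6/5·R2.
R3 ← R3 + 129/50·R2.
R4 ← R4 − 1·R2.
R3 ← R3 / (-151/14).
R1 ← R1 − 19/7·R3.
R2 ← R2 − 4/7·R3.
R4 ← R4 + 32/7·R3.
R4 ← R4 / (15585/2416).
R1 ← R1 − 44601/12080·R4.
R2 ← R2 + 60269/12080·R4.
R3 ← R3 − 18457/12080·R4.
Reading off the reduced rows gives x_1 = -2, x_2 = 2, x_3 = 0, x_4 = -2.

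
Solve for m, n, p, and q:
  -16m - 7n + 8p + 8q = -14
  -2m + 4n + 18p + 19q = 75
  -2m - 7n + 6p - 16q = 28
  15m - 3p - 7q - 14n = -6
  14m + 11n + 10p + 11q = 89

m = 2, n = 2, p = 5, q = -1

Row-reduce the augmented matrix:
R1 ← R1 / (-16).
R2 ← R2 + 2·R1.
R3 ← R3 + 2·R1.
R4 ← R4 − 15·R1.
R5 ← R5 − 14·R1.
R2 ← R2 / (39/8).
R1 ← R1 − 7/16·R2.
R3 ← R3 + 49/8·R2.
R4 ← R4 + 329/16·R2.
R5 ← R5 − 39/8·R2.
R3 ← R3 / (1028/39).
R1 ← R1 + 79/39·R3.
R2 ← R2 − 136/39·R3.
R4 ← R4 − 2972/39·R3.
R4 ← R4 / (30937/514).
R1 ← R1 + 1731/1028·R4.
R2 ← R2 − 758/257·R4.
R3 ← R3 − 219/1028·R4.
R5 reduces to 0 = 0, so the extra equation is consistent.
Reading off the reduced rows gives m = 2, n = 2, p = 5, q = -1.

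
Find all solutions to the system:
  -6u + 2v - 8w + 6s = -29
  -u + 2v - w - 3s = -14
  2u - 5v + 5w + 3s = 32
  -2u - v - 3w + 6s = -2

no solution

Row-reduce:
R1 ← R1 / (-6).
R2 ← R2 + 1·R1.
R3 ← R3 − 2·R1.
R4 ← R4 + 2·R1.
R2 ← R2 / (5/3).
R1 ← R1 + 1/3·R2.
R3 ← R3 + 13/3·R2.
R4 ← R4 + 5/3·R2.
R3 ← R3 / (16/5).
R1 ← R1 − 7/5·R3.
R2 ← R2 − 1/5·R3.
Row 4 reduces to 0 = -3/2, a contradiction. The system is inconsistent.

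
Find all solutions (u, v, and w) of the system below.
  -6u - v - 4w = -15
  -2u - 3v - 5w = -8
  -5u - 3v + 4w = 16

Row-reduce the augmented matrix:
R1 ← R1 / (-6).
R2 ← R2 + 2·R1.
R3 ← R3 + 5·R1.
R2 ← R2 / (-8/3).
R1 ← R1 − 1/6·R2.
R3 ← R3 + 13/6·R2.
R3 ← R3 / (165/16).
R1 ← R1 − 7/16·R3.
R2 ← R2 − 11/8·R3.
Reading off the reduced rows gives u = 1, v = -3, w = 3.

u = 1, v = -3, w = 3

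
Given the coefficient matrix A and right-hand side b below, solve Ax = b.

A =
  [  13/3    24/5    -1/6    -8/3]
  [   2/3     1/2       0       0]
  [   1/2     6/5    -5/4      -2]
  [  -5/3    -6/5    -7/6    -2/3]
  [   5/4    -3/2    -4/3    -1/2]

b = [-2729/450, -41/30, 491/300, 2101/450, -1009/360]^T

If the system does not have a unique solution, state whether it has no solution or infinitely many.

Row-reduce the augmented matrix:
R1 ← R1 / (13/3).
R2 ← R2 − 2/3·R1.
R3 ← R3 − 1/2·R1.
R4 ← R4 + 5/3·R1.
R5 ← R5 − 5/4·R1.
R2 ← R2 / (-31/130).
R1 ← R1 − 72/65·R2.
R3 ← R3 − 42/65·R2.
R4 ← R4 − 42/65·R2.
R5 ← R5 + 75/26·R2.
R3 ← R3 / (-36/31).
R1 ← R1 − 5/62·R3.
R2 ← R2 + 10/93·R3.
R4 ← R4 + 36/31·R3.
R5 ← R5 + 1187/744·R3.
Swap R4 and R5.
R4 ← R4 / (-187/48).
R1 ← R1 − 5/4·R4.
R2 ← R2 + 5/3·R4.
R3 ← R3 − 1/2·R4.
R5 reduces to 0 = 0, so the extra equation is consistent.
Reading off the reduced rows gives x_1 = -5/2, x_2 = 3/5, x_3 = -2/3, x_4 = -2/3.

x_1 = -5/2, x_2 = 3/5, x_3 = -2/3, x_4 = -2/3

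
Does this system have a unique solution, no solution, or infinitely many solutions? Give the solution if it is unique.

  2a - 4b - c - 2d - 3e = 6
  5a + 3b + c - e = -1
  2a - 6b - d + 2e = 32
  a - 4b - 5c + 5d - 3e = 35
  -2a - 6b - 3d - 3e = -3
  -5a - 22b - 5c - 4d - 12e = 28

Row-reduce:
R1 ← R1 / (2).
R2 ← R2 − 5·R1.
R3 ← R3 − 2·R1.
R4 ← R4 − 1·R1.
R5 ← R5 + 2·R1.
R6 ← R6 + 5·R1.
R2 ← R2 / (13).
R1 ← R1 + 2·R2.
R3 ← R3 + 2·R2.
R4 ← R4 + 2·R2.
R5 ← R5 + 10·R2.
R6 ← R6 + 32·R2.
R3 ← R3 / (20/13).
R1 ← R1 − 1/26·R3.
R2 ← R2 − 7/26·R3.
R4 ← R4 + 103/26·R3.
R5 ← R5 − 22/13·R3.
R6 ← R6 − 29/26·R3.
R4 ← R4 / (453/40).
R1 ← R1 + 11/40·R4.
R2 ← R2 − 3/40·R4.
R3 ← R3 − 23/20·R4.
R5 ← R5 + 31/10·R4.
R6 ← R6 − 81/40·R4.
R5 ← R5 / (-1589/453).
R1 ← R1 + 130/453·R5.
R2 ← R2 + 98/151·R5.
R3 ← R3 − 1079/453·R5.
R4 ← R4 − 598/453·R5.
R6 ← R6 + 1589/151·R5.
Row 6 reduces to 0 = 2, a contradiction. The system is inconsistent.

no solution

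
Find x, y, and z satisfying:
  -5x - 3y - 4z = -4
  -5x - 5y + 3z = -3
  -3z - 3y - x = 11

x = 4, y = -4, z = -1

Row-reduce the augmented matrix:
R1 ← R1 / (-5).
R2 ← R2 + 5·R1.
R3 ← R3 + 1·R1.
R2 ← R2 / (-2).
R1 ← R1 − 3/5·R2.
R3 ← R3 + 12/5·R2.
R3 ← R3 / (-53/5).
R1 ← R1 − 29/10·R3.
R2 ← R2 + 7/2·R3.
Reading off the reduced rows gives x = 4, y = -4, z = -1.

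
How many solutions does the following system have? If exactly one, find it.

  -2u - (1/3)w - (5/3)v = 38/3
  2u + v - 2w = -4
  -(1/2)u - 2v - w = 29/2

Row-reduce the augmented matrix:
R1 ← R1 / (-2).
R2 ← R2 − 2·R1.
R3 ← R3 + 1/2·R1.
R2 ← R2 / (-2/3).
R1 ← R1 − 5/6·R2.
R3 ← R3 + 19/12·R2.
R3 ← R3 / (37/8).
R1 ← R1 + 11/4·R3.
R2 ← R2 − 7/2·R3.
Reading off the reduced rows gives u = -1, v = -6, w = -2.

u = -1, v = -6, w = -2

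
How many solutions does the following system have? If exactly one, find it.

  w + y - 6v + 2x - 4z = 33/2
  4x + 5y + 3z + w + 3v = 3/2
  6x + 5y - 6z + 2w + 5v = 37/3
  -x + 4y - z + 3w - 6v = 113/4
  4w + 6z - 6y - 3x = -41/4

x = -5/4, y = 5/2, z = -3/2, w = 5/2, v = -4/3

Row-reduce the augmented matrix:
R1 ← R1 / (2).
R2 ← R2 − 4·R1.
R3 ← R3 − 6·R1.
R4 ← R4 + 1·R1.
R5 ← R5 + 3·R1.
R2 ← R2 / (3).
R1 ← R1 − 1/2·R2.
R3 ← R3 − 2·R2.
R4 ← R4 − 9/2·R2.
R5 ← R5 + 9/2·R2.
R3 ← R3 / (-4/3).
R1 ← R1 + 23/6·R3.
R2 ← R2 − 11/3·R3.
R4 ← R4 + 39/2·R3.
R5 ← R5 − 33/2·R3.
R4 ← R4 / (79/8).
R1 ← R1 − 13/8·R4.
R2 ← R2 + 5/4·R4.
R3 ← R3 − 1/4·R4.
R5 ← R5 + 1/8·R4.
R5 ← R5 / (13554/79).
R1 ← R1 + 506/79·R5.
R2 ← R2 − 1003/79·R5.
R3 ← R3 + 327/79·R5.
R4 ← R4 + 1773/79·R5.
Reading off the reduced rows gives x = -5/4, y = 5/2, z = -3/2, w = 5/2, v = -4/3.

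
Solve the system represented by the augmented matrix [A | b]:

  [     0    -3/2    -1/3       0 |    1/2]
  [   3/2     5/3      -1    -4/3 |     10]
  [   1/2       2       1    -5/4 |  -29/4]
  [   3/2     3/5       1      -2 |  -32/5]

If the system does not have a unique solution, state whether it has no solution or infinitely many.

x_1 = 6, x_2 = 1, x_3 = -6, x_4 = 5

Row-reduce the augmented matrix:
Swap R1 and R2.
R1 ← R1 / (3/2).
R3 ← R3 − 1/2·R1.
R4 ← R4 − 3/2·R1.
R2 ← R2 / (-3/2).
R1 ← R1 − 10/9·R2.
R3 ← R3 − 13/9·R2.
R4 ← R4 + 16/15·R2.
R3 ← R3 / (82/81).
R1 ← R1 + 74/81·R3.
R2 ← R2 − 2/9·R3.
R4 ← R4 − 302/135·R3.
R4 ← R4 / (913/820).
R1 ← R1 + 265/164·R4.
R2 ← R2 − 29/164·R4.
R3 ← R3 + 261/328·R4.
Reading off the reduced rows gives x_1 = 6, x_2 = 1, x_3 = -6, x_4 = 5.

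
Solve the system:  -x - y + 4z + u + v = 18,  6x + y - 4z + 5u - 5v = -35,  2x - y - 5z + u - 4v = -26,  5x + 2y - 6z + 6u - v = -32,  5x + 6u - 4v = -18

Row-reduce:
R1 ← R1 / (-1).
R2 ← R2 − 6·R1.
R3 ← R3 − 2·R1.
R4 ← R4 − 5·R1.
R5 ← R5 − 5·R1.
R2 ← R2 / (-5).
R1 ← R1 − 1·R2.
R3 ← R3 + 3·R2.
R4 ← R4 + 3·R2.
R5 ← R5 + 5·R2.
R3 ← R3 / (-9).
R2 ← R2 + 4·R3.
R4 ← R4 − 2·R3.
R4 ← R4 / (18/5).
R1 ← R1 − 6/5·R4.
R2 ← R2 + 3/5·R4.
R3 ← R3 − 2/5·R4.
Row 5 reduces to 0 = -1, a contradiction. The system is inconsistent.

no solution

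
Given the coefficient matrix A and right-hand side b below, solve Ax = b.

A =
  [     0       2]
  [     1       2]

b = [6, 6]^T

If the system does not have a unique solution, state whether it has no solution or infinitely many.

x_1 = 0, x_2 = 3

Row-reduce the augmented matrix:
Swap R1 and R2.
R2 ← R2 / (2).
R1 ← R1 − 2·R2.
Reading off the reduced rows gives x_1 = 0, x_2 = 3.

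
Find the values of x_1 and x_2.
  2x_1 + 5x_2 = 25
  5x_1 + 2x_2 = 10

Row-reduce the augmented matrix:
R1 ← R1 / (2).
R2 ← R2 − 5·R1.
R2 ← R2 / (-21/2).
R1 ← R1 − 5/2·R2.
Reading off the reduced rows gives x_1 = 0, x_2 = 5.

x_1 = 0, x_2 = 5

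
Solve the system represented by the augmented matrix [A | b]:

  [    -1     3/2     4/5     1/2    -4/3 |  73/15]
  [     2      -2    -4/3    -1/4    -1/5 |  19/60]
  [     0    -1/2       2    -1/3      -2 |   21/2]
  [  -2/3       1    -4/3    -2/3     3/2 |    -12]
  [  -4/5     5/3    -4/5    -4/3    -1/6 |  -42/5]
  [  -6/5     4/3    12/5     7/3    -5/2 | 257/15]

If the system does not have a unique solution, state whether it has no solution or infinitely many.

Row-reduce:
R1 ← R1 / (-1).
R2 ← R2 − 2·R1.
R4 ← R4 + 2/3·R1.
R5 ← R5 + 4/5·R1.
R6 ← R6 + 6/5·R1.
R1 ← R1 + 3/2·R2.
R3 ← R3 + 1/2·R2.
R5 ← R5 − 7/15·R2.
R6 ← R6 + 7/15·R2.
R3 ← R3 / (32/15).
R1 ← R1 + 2/5·R3.
R2 ← R2 − 4/15·R3.
R4 ← R4 + 28/15·R3.
R5 ← R5 + 352/225·R3.
R6 ← R6 − 352/225·R3.
R4 ← R4 / (-185/192).
R1 ← R1 − 81/128·R4.
R2 ← R2 − 143/192·R4.
R3 ← R3 − 5/256·R4.
R5 ← R5 + 739/360·R4.
R6 ← R6 − 739/360·R4.
R5 ← R5 / (257447/249750).
R1 ← R1 + 44561/11100·R5.
R2 ← R2 + 48503/16650·R5.
R3 ← R3 + 7201/4440·R5.
R4 ← R4 − 1772/2775·R5.
R6 ← R6 + 257447/249750·R5.
Row 6 reduces to 0 = -1, a contradiction. The system is inconsistent.

no solution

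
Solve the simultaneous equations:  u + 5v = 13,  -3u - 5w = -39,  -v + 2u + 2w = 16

u = 3, v = 2, w = 6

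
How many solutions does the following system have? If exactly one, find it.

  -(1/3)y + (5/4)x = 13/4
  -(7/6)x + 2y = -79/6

Row-reduce the augmented matrix:
R1 ← R1 / (5/4).
R2 ← R2 + 7/6·R1.
R2 ← R2 / (76/45).
R1 ← R1 + 4/15·R2.
Reading off the reduced rows gives x = 1, y = -6.

x = 1, y = -6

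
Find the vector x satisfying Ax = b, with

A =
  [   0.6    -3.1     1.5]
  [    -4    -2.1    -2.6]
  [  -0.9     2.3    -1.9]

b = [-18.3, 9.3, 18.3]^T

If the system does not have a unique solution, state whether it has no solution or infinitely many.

Row-reduce the augmented matrix:
R1 ← R1 / (3/5).
R2 ← R2 + 4·R1.
R3 ← R3 + 9/10·R1.
R2 ← R2 / (-683/30).
R1 ← R1 + 31/6·R2.
R3 ← R3 + 47/20·R2.
R3 ← R3 / (-5653/13660).
R1 ← R1 − 1121/1366·R3.
R2 ← R2 + 222/683·R3.
Reading off the reduced rows gives x_1 = 0, x_2 = 3, x_3 = -6.

x_1 = 0, x_2 = 3, x_3 = -6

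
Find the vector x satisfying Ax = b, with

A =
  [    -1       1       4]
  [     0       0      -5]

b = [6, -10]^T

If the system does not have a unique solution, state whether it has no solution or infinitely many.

Row-reduce:
R1 ← R1 / (-1).
R2 ← R2 / (-5).
R1 ← R1 + 4·R2.
Rank is 2 with 3 unknowns, leaving x_2 free.

infinitely many solutions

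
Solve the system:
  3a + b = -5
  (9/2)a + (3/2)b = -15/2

infinitely many solutions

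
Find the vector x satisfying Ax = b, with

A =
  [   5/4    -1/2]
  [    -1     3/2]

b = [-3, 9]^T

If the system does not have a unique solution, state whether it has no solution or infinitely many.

From equation 2: x_1 = -9 + 3/2·x_2.
Substitute into equation 1 and solve: x_2 = 6.
Then x_1 = 0.

x_1 = 0, x_2 = 6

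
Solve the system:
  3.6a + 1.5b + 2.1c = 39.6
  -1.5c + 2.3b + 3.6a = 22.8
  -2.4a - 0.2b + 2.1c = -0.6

Row-reduce the augmented matrix:
R1 ← R1 / (18/5).
R2 ← R2 − 18/5·R1.
R3 ← R3 + 12/5·R1.
R2 ← R2 / (4/5).
R1 ← R1 − 5/12·R2.
R3 ← R3 − 4/5·R2.
R3 ← R3 / (71/10).
R1 ← R1 − 59/24·R3.
R2 ← R2 + 9/2·R3.
Reading off the reduced rows gives a = 5, b = 6, c = 6.

a = 5, b = 6, c = 6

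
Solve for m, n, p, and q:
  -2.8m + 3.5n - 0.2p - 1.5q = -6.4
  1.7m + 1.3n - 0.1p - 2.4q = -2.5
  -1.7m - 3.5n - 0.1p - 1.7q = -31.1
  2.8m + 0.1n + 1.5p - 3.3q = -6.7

m = 4, n = 4, p = 1, q = 6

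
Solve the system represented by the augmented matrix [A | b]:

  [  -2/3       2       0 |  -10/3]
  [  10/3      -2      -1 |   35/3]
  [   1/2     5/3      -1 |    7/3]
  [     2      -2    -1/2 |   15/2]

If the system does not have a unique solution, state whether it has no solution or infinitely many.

x_1 = 2, x_2 = -1, x_3 = -3

Row-reduce the augmented matrix:
R1 ← R1 / (-2/3).
R2 ← R2 − 10/3·R1.
R3 ← R3 − 1/2·R1.
R4 ← R4 − 2·R1.
R2 ← R2 / (8).
R1 ← R1 + 3·R2.
R3 ← R3 − 19/6·R2.
R4 ← R4 − 4·R2.
R3 ← R3 / (-29/48).
R1 ← R1 + 3/8·R3.
R2 ← R2 + 1/8·R3.
R4 reduces to 0 = 0, so the extra equation is consistent.
Reading off the reduced rows gives x_1 = 2, x_2 = -1, x_3 = -3.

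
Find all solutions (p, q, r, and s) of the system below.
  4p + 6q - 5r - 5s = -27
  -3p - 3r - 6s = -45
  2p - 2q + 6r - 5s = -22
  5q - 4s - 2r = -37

p = 4, q = -3, r = -1, s = 6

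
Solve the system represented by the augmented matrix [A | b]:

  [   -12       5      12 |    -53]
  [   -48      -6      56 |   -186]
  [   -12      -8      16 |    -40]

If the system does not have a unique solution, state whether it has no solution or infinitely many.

Row-reduce:
R1 ← R1 / (-12).
R2 ← R2 + 48·R1.
R3 ← R3 + 12·R1.
R2 ← R2 / (-26).
R1 ← R1 + 5/12·R2.
R3 ← R3 + 13·R2.
Rank is 2 with 3 unknowns, leaving x_3 free.

infinitely many solutions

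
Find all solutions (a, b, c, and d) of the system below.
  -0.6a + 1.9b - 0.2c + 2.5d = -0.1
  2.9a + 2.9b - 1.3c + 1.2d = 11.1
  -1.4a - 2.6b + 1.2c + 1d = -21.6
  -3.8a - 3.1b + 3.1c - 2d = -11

Row-reduce the augmented matrix:
R1 ← R1 / (-3/5).
R2 ← R2 − 29/10·R1.
R3 ← R3 + 7/5·R1.
R4 ← R4 + 19/5·R1.
R2 ← R2 / (145/12).
R1 ← R1 + 19/6·R2.
R3 ← R3 + 211/30·R2.
R4 ← R4 + 227/15·R2.
R3 ← R3 / (1259/3625).
R1 ← R1 + 189/725·R3.
R2 ← R2 + 136/725·R3.
R4 ← R4 − 11077/7250·R3.
R4 ← R4 / (-87802/6295).
R1 ← R1 − 1876/1259·R4.
R2 ← R2 − 3355/1259·R4.
R3 ← R3 − 10507/1259·R4.
Reading off the reduced rows gives a = -1, b = 6, c = -2, d = -5.

a = -1, b = 6, c = -2, d = -5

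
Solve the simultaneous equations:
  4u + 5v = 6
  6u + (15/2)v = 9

Row-reduce:
R1 ← R1 / (4).
R2 ← R2 − 6·R1.
Rank is 1 with 2 unknowns, leaving v free.

infinitely many solutions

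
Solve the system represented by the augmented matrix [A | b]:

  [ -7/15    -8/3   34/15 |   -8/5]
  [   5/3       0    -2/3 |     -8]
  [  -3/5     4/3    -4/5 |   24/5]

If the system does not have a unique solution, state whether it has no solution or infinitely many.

infinitely many solutions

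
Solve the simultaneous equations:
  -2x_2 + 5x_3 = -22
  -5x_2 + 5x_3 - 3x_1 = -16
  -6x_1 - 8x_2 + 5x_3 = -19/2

Row-reduce:
Swap R1 and R2.
R1 ← R1 / (-3).
R3 ← R3 + 6·R1.
R2 ← R2 / (-2).
R1 ← R1 − 5/3·R2.
R3 ← R3 − 2·R2.
Row 3 reduces to 0 = 1/2, a contradiction. The system is inconsistent.

no solution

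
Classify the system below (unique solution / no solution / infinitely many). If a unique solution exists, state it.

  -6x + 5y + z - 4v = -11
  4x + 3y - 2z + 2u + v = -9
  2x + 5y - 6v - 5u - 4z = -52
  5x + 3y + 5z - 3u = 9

Row-reduce:
R1 ← R1 / (-6).
R2 ← R2 − 4·R1.
R3 ← R3 − 2·R1.
R4 ← R4 − 5·R1.
R2 ← R2 / (19/3).
R1 ← R1 + 5/6·R2.
R3 ← R3 − 20/3·R2.
R4 ← R4 − 43/6·R2.
R3 ← R3 / (-43/19).
R1 ← R1 + 13/38·R3.
R2 ← R2 + 4/19·R3.
R4 ← R4 − 279/38·R3.
R4 ← R4 / (-2435/86).
R1 ← R1 − 115/86·R4.
R2 ← R2 − 42/43·R4.
R3 ← R3 − 135/43·R4.
Rank is 4 with 5 unknowns, leaving v free.

infinitely many solutions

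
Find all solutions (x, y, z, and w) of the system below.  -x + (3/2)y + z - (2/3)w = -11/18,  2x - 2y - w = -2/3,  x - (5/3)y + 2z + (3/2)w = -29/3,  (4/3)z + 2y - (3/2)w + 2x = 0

x = 0, y = 1, z = -3, w = -4/3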